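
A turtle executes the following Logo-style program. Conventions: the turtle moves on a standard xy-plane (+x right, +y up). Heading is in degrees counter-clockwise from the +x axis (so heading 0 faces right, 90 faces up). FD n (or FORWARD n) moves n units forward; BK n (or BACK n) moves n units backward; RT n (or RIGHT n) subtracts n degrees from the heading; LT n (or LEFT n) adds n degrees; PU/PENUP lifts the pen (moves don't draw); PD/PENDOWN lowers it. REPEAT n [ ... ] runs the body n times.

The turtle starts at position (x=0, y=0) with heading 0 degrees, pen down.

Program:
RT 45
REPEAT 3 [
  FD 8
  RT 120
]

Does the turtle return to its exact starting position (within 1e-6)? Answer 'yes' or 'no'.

Executing turtle program step by step:
Start: pos=(0,0), heading=0, pen down
RT 45: heading 0 -> 315
REPEAT 3 [
  -- iteration 1/3 --
  FD 8: (0,0) -> (5.657,-5.657) [heading=315, draw]
  RT 120: heading 315 -> 195
  -- iteration 2/3 --
  FD 8: (5.657,-5.657) -> (-2.071,-7.727) [heading=195, draw]
  RT 120: heading 195 -> 75
  -- iteration 3/3 --
  FD 8: (-2.071,-7.727) -> (0,0) [heading=75, draw]
  RT 120: heading 75 -> 315
]
Final: pos=(0,0), heading=315, 3 segment(s) drawn

Start position: (0, 0)
Final position: (0, 0)
Distance = 0; < 1e-6 -> CLOSED

Answer: yes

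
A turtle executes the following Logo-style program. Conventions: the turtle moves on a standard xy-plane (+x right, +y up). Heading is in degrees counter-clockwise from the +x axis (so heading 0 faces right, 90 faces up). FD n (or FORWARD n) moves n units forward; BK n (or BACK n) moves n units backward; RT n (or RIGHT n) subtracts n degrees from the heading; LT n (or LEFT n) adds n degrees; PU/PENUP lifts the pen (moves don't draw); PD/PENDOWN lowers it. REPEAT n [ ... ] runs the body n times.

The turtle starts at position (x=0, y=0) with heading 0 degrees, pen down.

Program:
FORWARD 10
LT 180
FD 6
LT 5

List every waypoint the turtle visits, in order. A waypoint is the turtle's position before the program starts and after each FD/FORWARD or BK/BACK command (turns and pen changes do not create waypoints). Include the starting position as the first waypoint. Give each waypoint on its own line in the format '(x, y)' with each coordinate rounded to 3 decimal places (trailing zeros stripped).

Answer: (0, 0)
(10, 0)
(4, 0)

Derivation:
Executing turtle program step by step:
Start: pos=(0,0), heading=0, pen down
FD 10: (0,0) -> (10,0) [heading=0, draw]
LT 180: heading 0 -> 180
FD 6: (10,0) -> (4,0) [heading=180, draw]
LT 5: heading 180 -> 185
Final: pos=(4,0), heading=185, 2 segment(s) drawn
Waypoints (3 total):
(0, 0)
(10, 0)
(4, 0)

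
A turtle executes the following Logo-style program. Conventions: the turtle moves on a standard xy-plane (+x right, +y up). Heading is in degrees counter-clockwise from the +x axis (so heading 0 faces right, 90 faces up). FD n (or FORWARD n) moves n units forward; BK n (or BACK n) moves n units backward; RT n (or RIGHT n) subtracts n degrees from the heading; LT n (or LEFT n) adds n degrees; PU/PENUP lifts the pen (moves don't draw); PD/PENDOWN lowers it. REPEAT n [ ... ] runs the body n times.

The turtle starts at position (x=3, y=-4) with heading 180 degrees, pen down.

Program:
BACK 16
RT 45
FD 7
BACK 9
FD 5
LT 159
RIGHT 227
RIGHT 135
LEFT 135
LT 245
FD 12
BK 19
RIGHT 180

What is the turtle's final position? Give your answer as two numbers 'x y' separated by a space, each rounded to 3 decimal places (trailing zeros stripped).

Executing turtle program step by step:
Start: pos=(3,-4), heading=180, pen down
BK 16: (3,-4) -> (19,-4) [heading=180, draw]
RT 45: heading 180 -> 135
FD 7: (19,-4) -> (14.05,0.95) [heading=135, draw]
BK 9: (14.05,0.95) -> (20.414,-5.414) [heading=135, draw]
FD 5: (20.414,-5.414) -> (16.879,-1.879) [heading=135, draw]
LT 159: heading 135 -> 294
RT 227: heading 294 -> 67
RT 135: heading 67 -> 292
LT 135: heading 292 -> 67
LT 245: heading 67 -> 312
FD 12: (16.879,-1.879) -> (24.908,-10.796) [heading=312, draw]
BK 19: (24.908,-10.796) -> (12.195,3.323) [heading=312, draw]
RT 180: heading 312 -> 132
Final: pos=(12.195,3.323), heading=132, 6 segment(s) drawn

Answer: 12.195 3.323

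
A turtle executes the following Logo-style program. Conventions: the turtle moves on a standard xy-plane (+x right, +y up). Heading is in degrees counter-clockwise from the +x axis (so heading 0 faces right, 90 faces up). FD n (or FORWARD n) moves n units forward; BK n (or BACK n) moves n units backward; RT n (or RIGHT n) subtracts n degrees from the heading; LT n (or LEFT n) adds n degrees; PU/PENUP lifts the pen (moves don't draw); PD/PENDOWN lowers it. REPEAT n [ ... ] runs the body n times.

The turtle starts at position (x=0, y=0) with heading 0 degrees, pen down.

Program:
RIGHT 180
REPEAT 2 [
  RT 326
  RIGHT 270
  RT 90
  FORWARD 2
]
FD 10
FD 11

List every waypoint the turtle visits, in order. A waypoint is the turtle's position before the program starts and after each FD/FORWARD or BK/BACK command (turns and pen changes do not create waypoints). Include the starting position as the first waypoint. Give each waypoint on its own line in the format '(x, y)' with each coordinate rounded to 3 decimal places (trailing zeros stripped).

Executing turtle program step by step:
Start: pos=(0,0), heading=0, pen down
RT 180: heading 0 -> 180
REPEAT 2 [
  -- iteration 1/2 --
  RT 326: heading 180 -> 214
  RT 270: heading 214 -> 304
  RT 90: heading 304 -> 214
  FD 2: (0,0) -> (-1.658,-1.118) [heading=214, draw]
  -- iteration 2/2 --
  RT 326: heading 214 -> 248
  RT 270: heading 248 -> 338
  RT 90: heading 338 -> 248
  FD 2: (-1.658,-1.118) -> (-2.407,-2.973) [heading=248, draw]
]
FD 10: (-2.407,-2.973) -> (-6.153,-12.245) [heading=248, draw]
FD 11: (-6.153,-12.245) -> (-10.274,-22.444) [heading=248, draw]
Final: pos=(-10.274,-22.444), heading=248, 4 segment(s) drawn
Waypoints (5 total):
(0, 0)
(-1.658, -1.118)
(-2.407, -2.973)
(-6.153, -12.245)
(-10.274, -22.444)

Answer: (0, 0)
(-1.658, -1.118)
(-2.407, -2.973)
(-6.153, -12.245)
(-10.274, -22.444)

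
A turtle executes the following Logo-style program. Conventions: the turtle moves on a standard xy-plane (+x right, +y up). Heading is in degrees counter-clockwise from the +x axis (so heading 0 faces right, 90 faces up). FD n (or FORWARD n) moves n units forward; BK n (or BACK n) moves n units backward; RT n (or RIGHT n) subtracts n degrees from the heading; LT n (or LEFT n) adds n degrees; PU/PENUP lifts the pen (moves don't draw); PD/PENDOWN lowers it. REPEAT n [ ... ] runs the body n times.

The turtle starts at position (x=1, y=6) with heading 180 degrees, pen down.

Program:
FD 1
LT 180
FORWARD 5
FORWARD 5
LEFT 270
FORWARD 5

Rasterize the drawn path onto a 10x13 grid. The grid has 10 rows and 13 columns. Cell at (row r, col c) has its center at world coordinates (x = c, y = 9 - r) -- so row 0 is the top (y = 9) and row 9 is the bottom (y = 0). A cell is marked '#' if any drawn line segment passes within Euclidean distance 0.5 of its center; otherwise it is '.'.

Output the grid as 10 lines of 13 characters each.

Segment 0: (1,6) -> (0,6)
Segment 1: (0,6) -> (5,6)
Segment 2: (5,6) -> (10,6)
Segment 3: (10,6) -> (10,1)

Answer: .............
.............
.............
###########..
..........#..
..........#..
..........#..
..........#..
..........#..
.............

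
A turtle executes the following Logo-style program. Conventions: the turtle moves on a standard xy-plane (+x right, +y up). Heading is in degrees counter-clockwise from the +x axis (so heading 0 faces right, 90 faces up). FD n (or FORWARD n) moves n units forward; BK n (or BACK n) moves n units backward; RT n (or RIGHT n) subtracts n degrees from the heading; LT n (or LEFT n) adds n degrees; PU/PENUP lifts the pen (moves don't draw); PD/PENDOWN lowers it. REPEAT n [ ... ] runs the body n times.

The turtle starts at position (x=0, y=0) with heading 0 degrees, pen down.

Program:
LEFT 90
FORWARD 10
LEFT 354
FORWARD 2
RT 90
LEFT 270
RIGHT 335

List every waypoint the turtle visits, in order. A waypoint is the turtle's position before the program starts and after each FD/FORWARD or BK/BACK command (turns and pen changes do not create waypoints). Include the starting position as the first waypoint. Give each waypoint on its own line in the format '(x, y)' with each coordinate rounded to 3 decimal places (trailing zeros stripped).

Answer: (0, 0)
(0, 10)
(0.209, 11.989)

Derivation:
Executing turtle program step by step:
Start: pos=(0,0), heading=0, pen down
LT 90: heading 0 -> 90
FD 10: (0,0) -> (0,10) [heading=90, draw]
LT 354: heading 90 -> 84
FD 2: (0,10) -> (0.209,11.989) [heading=84, draw]
RT 90: heading 84 -> 354
LT 270: heading 354 -> 264
RT 335: heading 264 -> 289
Final: pos=(0.209,11.989), heading=289, 2 segment(s) drawn
Waypoints (3 total):
(0, 0)
(0, 10)
(0.209, 11.989)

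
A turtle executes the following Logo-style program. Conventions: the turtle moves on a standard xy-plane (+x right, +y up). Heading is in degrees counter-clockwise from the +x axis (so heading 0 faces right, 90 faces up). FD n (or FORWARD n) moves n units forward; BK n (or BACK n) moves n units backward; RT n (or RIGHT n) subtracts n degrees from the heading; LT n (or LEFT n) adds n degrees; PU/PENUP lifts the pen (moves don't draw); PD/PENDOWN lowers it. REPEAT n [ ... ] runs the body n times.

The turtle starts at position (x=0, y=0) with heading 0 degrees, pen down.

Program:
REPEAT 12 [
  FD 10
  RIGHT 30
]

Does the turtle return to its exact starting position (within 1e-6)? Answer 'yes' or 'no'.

Answer: yes

Derivation:
Executing turtle program step by step:
Start: pos=(0,0), heading=0, pen down
REPEAT 12 [
  -- iteration 1/12 --
  FD 10: (0,0) -> (10,0) [heading=0, draw]
  RT 30: heading 0 -> 330
  -- iteration 2/12 --
  FD 10: (10,0) -> (18.66,-5) [heading=330, draw]
  RT 30: heading 330 -> 300
  -- iteration 3/12 --
  FD 10: (18.66,-5) -> (23.66,-13.66) [heading=300, draw]
  RT 30: heading 300 -> 270
  -- iteration 4/12 --
  FD 10: (23.66,-13.66) -> (23.66,-23.66) [heading=270, draw]
  RT 30: heading 270 -> 240
  -- iteration 5/12 --
  FD 10: (23.66,-23.66) -> (18.66,-32.321) [heading=240, draw]
  RT 30: heading 240 -> 210
  -- iteration 6/12 --
  FD 10: (18.66,-32.321) -> (10,-37.321) [heading=210, draw]
  RT 30: heading 210 -> 180
  -- iteration 7/12 --
  FD 10: (10,-37.321) -> (0,-37.321) [heading=180, draw]
  RT 30: heading 180 -> 150
  -- iteration 8/12 --
  FD 10: (0,-37.321) -> (-8.66,-32.321) [heading=150, draw]
  RT 30: heading 150 -> 120
  -- iteration 9/12 --
  FD 10: (-8.66,-32.321) -> (-13.66,-23.66) [heading=120, draw]
  RT 30: heading 120 -> 90
  -- iteration 10/12 --
  FD 10: (-13.66,-23.66) -> (-13.66,-13.66) [heading=90, draw]
  RT 30: heading 90 -> 60
  -- iteration 11/12 --
  FD 10: (-13.66,-13.66) -> (-8.66,-5) [heading=60, draw]
  RT 30: heading 60 -> 30
  -- iteration 12/12 --
  FD 10: (-8.66,-5) -> (0,0) [heading=30, draw]
  RT 30: heading 30 -> 0
]
Final: pos=(0,0), heading=0, 12 segment(s) drawn

Start position: (0, 0)
Final position: (0, 0)
Distance = 0; < 1e-6 -> CLOSED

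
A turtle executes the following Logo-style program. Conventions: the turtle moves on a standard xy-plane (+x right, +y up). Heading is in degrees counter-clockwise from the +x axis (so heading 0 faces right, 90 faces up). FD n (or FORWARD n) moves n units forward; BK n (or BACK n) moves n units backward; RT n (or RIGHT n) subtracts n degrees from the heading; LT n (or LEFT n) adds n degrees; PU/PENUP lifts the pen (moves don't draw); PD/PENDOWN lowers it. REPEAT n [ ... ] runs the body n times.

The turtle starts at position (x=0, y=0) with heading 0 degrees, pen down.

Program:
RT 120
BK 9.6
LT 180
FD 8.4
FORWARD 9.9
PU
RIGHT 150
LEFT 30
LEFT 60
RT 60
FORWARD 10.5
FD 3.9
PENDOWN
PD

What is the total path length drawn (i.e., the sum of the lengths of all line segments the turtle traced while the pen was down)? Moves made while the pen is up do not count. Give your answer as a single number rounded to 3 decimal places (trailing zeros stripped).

Answer: 27.9

Derivation:
Executing turtle program step by step:
Start: pos=(0,0), heading=0, pen down
RT 120: heading 0 -> 240
BK 9.6: (0,0) -> (4.8,8.314) [heading=240, draw]
LT 180: heading 240 -> 60
FD 8.4: (4.8,8.314) -> (9,15.588) [heading=60, draw]
FD 9.9: (9,15.588) -> (13.95,24.162) [heading=60, draw]
PU: pen up
RT 150: heading 60 -> 270
LT 30: heading 270 -> 300
LT 60: heading 300 -> 0
RT 60: heading 0 -> 300
FD 10.5: (13.95,24.162) -> (19.2,15.069) [heading=300, move]
FD 3.9: (19.2,15.069) -> (21.15,11.691) [heading=300, move]
PD: pen down
PD: pen down
Final: pos=(21.15,11.691), heading=300, 3 segment(s) drawn

Segment lengths:
  seg 1: (0,0) -> (4.8,8.314), length = 9.6
  seg 2: (4.8,8.314) -> (9,15.588), length = 8.4
  seg 3: (9,15.588) -> (13.95,24.162), length = 9.9
Total = 27.9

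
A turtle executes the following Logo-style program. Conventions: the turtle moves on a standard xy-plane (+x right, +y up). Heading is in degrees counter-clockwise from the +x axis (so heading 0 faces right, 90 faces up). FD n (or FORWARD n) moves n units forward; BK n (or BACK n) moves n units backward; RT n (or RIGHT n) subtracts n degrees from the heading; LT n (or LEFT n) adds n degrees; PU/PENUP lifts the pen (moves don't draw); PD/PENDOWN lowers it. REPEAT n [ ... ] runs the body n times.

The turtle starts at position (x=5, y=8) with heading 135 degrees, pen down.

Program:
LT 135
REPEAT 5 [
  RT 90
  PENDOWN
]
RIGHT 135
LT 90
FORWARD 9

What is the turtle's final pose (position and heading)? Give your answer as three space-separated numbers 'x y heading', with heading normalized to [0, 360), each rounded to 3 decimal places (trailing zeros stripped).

Answer: -1.364 14.364 135

Derivation:
Executing turtle program step by step:
Start: pos=(5,8), heading=135, pen down
LT 135: heading 135 -> 270
REPEAT 5 [
  -- iteration 1/5 --
  RT 90: heading 270 -> 180
  PD: pen down
  -- iteration 2/5 --
  RT 90: heading 180 -> 90
  PD: pen down
  -- iteration 3/5 --
  RT 90: heading 90 -> 0
  PD: pen down
  -- iteration 4/5 --
  RT 90: heading 0 -> 270
  PD: pen down
  -- iteration 5/5 --
  RT 90: heading 270 -> 180
  PD: pen down
]
RT 135: heading 180 -> 45
LT 90: heading 45 -> 135
FD 9: (5,8) -> (-1.364,14.364) [heading=135, draw]
Final: pos=(-1.364,14.364), heading=135, 1 segment(s) drawn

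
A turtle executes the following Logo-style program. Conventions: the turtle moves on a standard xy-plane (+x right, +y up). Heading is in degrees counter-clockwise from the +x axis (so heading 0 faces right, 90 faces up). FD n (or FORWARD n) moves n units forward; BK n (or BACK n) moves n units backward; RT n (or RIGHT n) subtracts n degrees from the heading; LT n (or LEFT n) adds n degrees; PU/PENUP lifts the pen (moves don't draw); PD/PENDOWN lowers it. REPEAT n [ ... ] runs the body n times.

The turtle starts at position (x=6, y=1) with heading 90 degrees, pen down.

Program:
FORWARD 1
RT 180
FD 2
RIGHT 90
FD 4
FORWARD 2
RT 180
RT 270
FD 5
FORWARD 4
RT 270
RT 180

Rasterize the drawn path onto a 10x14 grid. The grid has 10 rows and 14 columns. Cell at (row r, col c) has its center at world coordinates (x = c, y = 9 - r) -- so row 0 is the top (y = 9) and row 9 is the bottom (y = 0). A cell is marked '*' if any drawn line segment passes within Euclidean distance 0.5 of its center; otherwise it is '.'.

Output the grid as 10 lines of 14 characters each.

Segment 0: (6,1) -> (6,2)
Segment 1: (6,2) -> (6,0)
Segment 2: (6,0) -> (2,-0)
Segment 3: (2,-0) -> (0,-0)
Segment 4: (0,-0) -> (-0,5)
Segment 5: (-0,5) -> (-0,9)

Answer: *.............
*.............
*.............
*.............
*.............
*.............
*.............
*.....*.......
*.....*.......
*******.......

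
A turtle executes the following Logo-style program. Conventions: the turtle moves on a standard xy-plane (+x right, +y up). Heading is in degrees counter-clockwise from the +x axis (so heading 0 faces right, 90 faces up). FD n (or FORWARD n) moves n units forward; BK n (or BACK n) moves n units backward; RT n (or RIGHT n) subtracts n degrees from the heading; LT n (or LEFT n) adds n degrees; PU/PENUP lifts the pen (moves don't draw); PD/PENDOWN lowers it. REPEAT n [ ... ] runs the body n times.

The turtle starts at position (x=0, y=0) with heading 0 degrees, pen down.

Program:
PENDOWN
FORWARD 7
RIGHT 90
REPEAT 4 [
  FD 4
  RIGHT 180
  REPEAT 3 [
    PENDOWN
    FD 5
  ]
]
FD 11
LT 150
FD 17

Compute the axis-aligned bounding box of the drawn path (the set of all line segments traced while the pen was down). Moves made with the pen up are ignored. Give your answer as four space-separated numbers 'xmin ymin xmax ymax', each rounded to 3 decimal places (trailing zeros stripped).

Executing turtle program step by step:
Start: pos=(0,0), heading=0, pen down
PD: pen down
FD 7: (0,0) -> (7,0) [heading=0, draw]
RT 90: heading 0 -> 270
REPEAT 4 [
  -- iteration 1/4 --
  FD 4: (7,0) -> (7,-4) [heading=270, draw]
  RT 180: heading 270 -> 90
  REPEAT 3 [
    -- iteration 1/3 --
    PD: pen down
    FD 5: (7,-4) -> (7,1) [heading=90, draw]
    -- iteration 2/3 --
    PD: pen down
    FD 5: (7,1) -> (7,6) [heading=90, draw]
    -- iteration 3/3 --
    PD: pen down
    FD 5: (7,6) -> (7,11) [heading=90, draw]
  ]
  -- iteration 2/4 --
  FD 4: (7,11) -> (7,15) [heading=90, draw]
  RT 180: heading 90 -> 270
  REPEAT 3 [
    -- iteration 1/3 --
    PD: pen down
    FD 5: (7,15) -> (7,10) [heading=270, draw]
    -- iteration 2/3 --
    PD: pen down
    FD 5: (7,10) -> (7,5) [heading=270, draw]
    -- iteration 3/3 --
    PD: pen down
    FD 5: (7,5) -> (7,0) [heading=270, draw]
  ]
  -- iteration 3/4 --
  FD 4: (7,0) -> (7,-4) [heading=270, draw]
  RT 180: heading 270 -> 90
  REPEAT 3 [
    -- iteration 1/3 --
    PD: pen down
    FD 5: (7,-4) -> (7,1) [heading=90, draw]
    -- iteration 2/3 --
    PD: pen down
    FD 5: (7,1) -> (7,6) [heading=90, draw]
    -- iteration 3/3 --
    PD: pen down
    FD 5: (7,6) -> (7,11) [heading=90, draw]
  ]
  -- iteration 4/4 --
  FD 4: (7,11) -> (7,15) [heading=90, draw]
  RT 180: heading 90 -> 270
  REPEAT 3 [
    -- iteration 1/3 --
    PD: pen down
    FD 5: (7,15) -> (7,10) [heading=270, draw]
    -- iteration 2/3 --
    PD: pen down
    FD 5: (7,10) -> (7,5) [heading=270, draw]
    -- iteration 3/3 --
    PD: pen down
    FD 5: (7,5) -> (7,0) [heading=270, draw]
  ]
]
FD 11: (7,0) -> (7,-11) [heading=270, draw]
LT 150: heading 270 -> 60
FD 17: (7,-11) -> (15.5,3.722) [heading=60, draw]
Final: pos=(15.5,3.722), heading=60, 19 segment(s) drawn

Segment endpoints: x in {0, 7, 7, 7, 7, 7, 7, 7, 7, 7, 7, 7, 15.5}, y in {-11, -4, 0, 1, 3.722, 5, 6, 10, 11, 15}
xmin=0, ymin=-11, xmax=15.5, ymax=15

Answer: 0 -11 15.5 15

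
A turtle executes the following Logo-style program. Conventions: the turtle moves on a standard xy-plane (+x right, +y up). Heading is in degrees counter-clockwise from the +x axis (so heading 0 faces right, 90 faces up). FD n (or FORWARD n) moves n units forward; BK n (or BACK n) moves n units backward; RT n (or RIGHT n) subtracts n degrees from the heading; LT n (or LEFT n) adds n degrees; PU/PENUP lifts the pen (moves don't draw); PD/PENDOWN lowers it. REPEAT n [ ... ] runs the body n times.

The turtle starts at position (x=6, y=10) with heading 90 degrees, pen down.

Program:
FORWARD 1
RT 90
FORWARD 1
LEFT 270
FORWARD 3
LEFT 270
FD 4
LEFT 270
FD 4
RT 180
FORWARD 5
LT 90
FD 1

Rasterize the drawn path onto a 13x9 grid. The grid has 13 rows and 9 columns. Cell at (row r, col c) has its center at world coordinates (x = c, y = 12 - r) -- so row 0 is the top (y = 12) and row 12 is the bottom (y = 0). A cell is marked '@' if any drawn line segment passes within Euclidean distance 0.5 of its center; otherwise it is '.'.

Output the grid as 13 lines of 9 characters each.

Answer: ...@.....
...@..@@.
...@..@@.
...@...@.
...@@@@@.
...@@....
.........
.........
.........
.........
.........
.........
.........

Derivation:
Segment 0: (6,10) -> (6,11)
Segment 1: (6,11) -> (7,11)
Segment 2: (7,11) -> (7,8)
Segment 3: (7,8) -> (3,8)
Segment 4: (3,8) -> (3,12)
Segment 5: (3,12) -> (3,7)
Segment 6: (3,7) -> (4,7)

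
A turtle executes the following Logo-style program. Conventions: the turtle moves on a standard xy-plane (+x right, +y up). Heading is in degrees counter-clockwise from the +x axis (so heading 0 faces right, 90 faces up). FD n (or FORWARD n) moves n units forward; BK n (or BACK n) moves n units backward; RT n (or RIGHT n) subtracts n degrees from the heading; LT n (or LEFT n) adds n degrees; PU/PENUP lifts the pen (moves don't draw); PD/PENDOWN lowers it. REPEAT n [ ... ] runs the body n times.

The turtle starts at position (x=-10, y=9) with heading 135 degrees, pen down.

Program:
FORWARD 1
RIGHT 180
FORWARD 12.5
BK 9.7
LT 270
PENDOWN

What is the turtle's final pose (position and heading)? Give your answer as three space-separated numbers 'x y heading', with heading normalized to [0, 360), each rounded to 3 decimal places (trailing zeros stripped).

Executing turtle program step by step:
Start: pos=(-10,9), heading=135, pen down
FD 1: (-10,9) -> (-10.707,9.707) [heading=135, draw]
RT 180: heading 135 -> 315
FD 12.5: (-10.707,9.707) -> (-1.868,0.868) [heading=315, draw]
BK 9.7: (-1.868,0.868) -> (-8.727,7.727) [heading=315, draw]
LT 270: heading 315 -> 225
PD: pen down
Final: pos=(-8.727,7.727), heading=225, 3 segment(s) drawn

Answer: -8.727 7.727 225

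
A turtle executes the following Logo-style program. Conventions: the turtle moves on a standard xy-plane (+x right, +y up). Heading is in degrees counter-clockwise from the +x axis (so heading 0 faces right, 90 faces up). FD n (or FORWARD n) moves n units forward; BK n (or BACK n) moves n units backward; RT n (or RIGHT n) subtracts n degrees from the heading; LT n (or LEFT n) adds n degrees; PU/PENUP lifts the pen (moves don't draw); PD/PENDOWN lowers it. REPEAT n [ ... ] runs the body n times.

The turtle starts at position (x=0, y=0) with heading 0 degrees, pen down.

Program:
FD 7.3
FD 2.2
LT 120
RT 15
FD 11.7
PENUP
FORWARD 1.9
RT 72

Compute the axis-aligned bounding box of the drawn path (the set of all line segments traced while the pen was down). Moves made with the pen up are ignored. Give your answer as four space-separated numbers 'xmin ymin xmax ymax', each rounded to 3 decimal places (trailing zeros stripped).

Answer: 0 0 9.5 11.301

Derivation:
Executing turtle program step by step:
Start: pos=(0,0), heading=0, pen down
FD 7.3: (0,0) -> (7.3,0) [heading=0, draw]
FD 2.2: (7.3,0) -> (9.5,0) [heading=0, draw]
LT 120: heading 0 -> 120
RT 15: heading 120 -> 105
FD 11.7: (9.5,0) -> (6.472,11.301) [heading=105, draw]
PU: pen up
FD 1.9: (6.472,11.301) -> (5.98,13.137) [heading=105, move]
RT 72: heading 105 -> 33
Final: pos=(5.98,13.137), heading=33, 3 segment(s) drawn

Segment endpoints: x in {0, 6.472, 7.3, 9.5}, y in {0, 11.301}
xmin=0, ymin=0, xmax=9.5, ymax=11.301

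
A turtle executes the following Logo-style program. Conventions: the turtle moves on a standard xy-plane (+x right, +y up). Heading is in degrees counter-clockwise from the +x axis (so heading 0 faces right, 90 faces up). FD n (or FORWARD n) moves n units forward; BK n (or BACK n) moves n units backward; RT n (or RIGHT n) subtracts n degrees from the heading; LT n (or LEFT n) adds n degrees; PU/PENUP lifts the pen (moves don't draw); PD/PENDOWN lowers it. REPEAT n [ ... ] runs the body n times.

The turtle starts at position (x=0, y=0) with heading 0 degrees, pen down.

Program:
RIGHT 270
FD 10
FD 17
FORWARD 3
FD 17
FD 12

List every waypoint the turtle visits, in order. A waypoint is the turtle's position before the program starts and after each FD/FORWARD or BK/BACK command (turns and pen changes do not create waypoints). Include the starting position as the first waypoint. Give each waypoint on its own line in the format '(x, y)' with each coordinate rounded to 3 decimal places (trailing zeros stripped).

Answer: (0, 0)
(0, 10)
(0, 27)
(0, 30)
(0, 47)
(0, 59)

Derivation:
Executing turtle program step by step:
Start: pos=(0,0), heading=0, pen down
RT 270: heading 0 -> 90
FD 10: (0,0) -> (0,10) [heading=90, draw]
FD 17: (0,10) -> (0,27) [heading=90, draw]
FD 3: (0,27) -> (0,30) [heading=90, draw]
FD 17: (0,30) -> (0,47) [heading=90, draw]
FD 12: (0,47) -> (0,59) [heading=90, draw]
Final: pos=(0,59), heading=90, 5 segment(s) drawn
Waypoints (6 total):
(0, 0)
(0, 10)
(0, 27)
(0, 30)
(0, 47)
(0, 59)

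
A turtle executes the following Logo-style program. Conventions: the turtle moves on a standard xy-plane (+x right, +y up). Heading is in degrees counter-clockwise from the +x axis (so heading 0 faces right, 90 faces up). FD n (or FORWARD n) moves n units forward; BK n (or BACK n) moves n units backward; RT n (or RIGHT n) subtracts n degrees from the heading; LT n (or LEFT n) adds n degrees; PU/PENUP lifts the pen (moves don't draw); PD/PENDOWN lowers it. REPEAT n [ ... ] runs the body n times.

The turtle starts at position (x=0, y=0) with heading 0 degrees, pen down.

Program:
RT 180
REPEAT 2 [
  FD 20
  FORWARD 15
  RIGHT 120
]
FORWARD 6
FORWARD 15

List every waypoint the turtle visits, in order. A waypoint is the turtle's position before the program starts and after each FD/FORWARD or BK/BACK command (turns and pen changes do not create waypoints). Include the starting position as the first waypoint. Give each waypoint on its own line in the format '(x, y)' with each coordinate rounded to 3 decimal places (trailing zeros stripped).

Answer: (0, 0)
(-20, 0)
(-35, 0)
(-25, 17.321)
(-17.5, 30.311)
(-14.5, 25.115)
(-7, 12.124)

Derivation:
Executing turtle program step by step:
Start: pos=(0,0), heading=0, pen down
RT 180: heading 0 -> 180
REPEAT 2 [
  -- iteration 1/2 --
  FD 20: (0,0) -> (-20,0) [heading=180, draw]
  FD 15: (-20,0) -> (-35,0) [heading=180, draw]
  RT 120: heading 180 -> 60
  -- iteration 2/2 --
  FD 20: (-35,0) -> (-25,17.321) [heading=60, draw]
  FD 15: (-25,17.321) -> (-17.5,30.311) [heading=60, draw]
  RT 120: heading 60 -> 300
]
FD 6: (-17.5,30.311) -> (-14.5,25.115) [heading=300, draw]
FD 15: (-14.5,25.115) -> (-7,12.124) [heading=300, draw]
Final: pos=(-7,12.124), heading=300, 6 segment(s) drawn
Waypoints (7 total):
(0, 0)
(-20, 0)
(-35, 0)
(-25, 17.321)
(-17.5, 30.311)
(-14.5, 25.115)
(-7, 12.124)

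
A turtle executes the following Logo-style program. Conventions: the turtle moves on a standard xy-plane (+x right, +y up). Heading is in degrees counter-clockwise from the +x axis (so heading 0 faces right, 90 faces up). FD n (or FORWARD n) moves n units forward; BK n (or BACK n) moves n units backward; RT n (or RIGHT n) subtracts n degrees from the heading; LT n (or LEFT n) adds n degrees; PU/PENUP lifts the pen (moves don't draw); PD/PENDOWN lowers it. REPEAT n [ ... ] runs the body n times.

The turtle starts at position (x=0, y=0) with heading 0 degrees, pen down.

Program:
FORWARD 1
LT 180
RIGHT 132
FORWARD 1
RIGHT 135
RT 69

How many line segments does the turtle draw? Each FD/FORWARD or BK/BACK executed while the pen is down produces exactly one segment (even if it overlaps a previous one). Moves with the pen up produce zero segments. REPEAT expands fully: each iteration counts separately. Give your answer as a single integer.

Executing turtle program step by step:
Start: pos=(0,0), heading=0, pen down
FD 1: (0,0) -> (1,0) [heading=0, draw]
LT 180: heading 0 -> 180
RT 132: heading 180 -> 48
FD 1: (1,0) -> (1.669,0.743) [heading=48, draw]
RT 135: heading 48 -> 273
RT 69: heading 273 -> 204
Final: pos=(1.669,0.743), heading=204, 2 segment(s) drawn
Segments drawn: 2

Answer: 2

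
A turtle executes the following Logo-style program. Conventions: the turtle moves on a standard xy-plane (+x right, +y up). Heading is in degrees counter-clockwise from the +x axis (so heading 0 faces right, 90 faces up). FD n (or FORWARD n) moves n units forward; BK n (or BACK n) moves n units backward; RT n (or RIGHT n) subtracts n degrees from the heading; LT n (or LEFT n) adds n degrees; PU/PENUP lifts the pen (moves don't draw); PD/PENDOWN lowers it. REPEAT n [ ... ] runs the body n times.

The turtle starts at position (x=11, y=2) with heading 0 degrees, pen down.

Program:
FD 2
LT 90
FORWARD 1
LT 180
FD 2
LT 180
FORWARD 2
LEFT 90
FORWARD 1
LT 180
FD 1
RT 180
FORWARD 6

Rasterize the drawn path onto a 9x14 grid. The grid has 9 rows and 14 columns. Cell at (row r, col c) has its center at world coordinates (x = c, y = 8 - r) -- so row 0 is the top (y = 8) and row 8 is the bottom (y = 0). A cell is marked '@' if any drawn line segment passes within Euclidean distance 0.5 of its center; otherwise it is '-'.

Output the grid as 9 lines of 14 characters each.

Answer: --------------
--------------
--------------
--------------
--------------
-------@@@@@@@
-----------@@@
-------------@
--------------

Derivation:
Segment 0: (11,2) -> (13,2)
Segment 1: (13,2) -> (13,3)
Segment 2: (13,3) -> (13,1)
Segment 3: (13,1) -> (13,3)
Segment 4: (13,3) -> (12,3)
Segment 5: (12,3) -> (13,3)
Segment 6: (13,3) -> (7,3)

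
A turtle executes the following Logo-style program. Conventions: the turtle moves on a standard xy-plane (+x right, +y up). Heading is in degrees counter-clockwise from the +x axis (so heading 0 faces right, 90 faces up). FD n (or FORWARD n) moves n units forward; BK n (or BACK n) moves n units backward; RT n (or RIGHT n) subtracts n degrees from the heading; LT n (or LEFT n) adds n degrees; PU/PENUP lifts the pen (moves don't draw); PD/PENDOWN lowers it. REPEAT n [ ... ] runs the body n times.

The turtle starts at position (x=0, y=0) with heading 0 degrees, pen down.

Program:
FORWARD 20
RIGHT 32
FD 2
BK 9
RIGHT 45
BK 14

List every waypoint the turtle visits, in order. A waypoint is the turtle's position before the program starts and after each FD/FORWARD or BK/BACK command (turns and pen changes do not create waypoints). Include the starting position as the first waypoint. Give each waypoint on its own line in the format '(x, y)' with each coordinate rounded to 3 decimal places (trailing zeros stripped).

Answer: (0, 0)
(20, 0)
(21.696, -1.06)
(14.064, 3.709)
(10.914, 17.351)

Derivation:
Executing turtle program step by step:
Start: pos=(0,0), heading=0, pen down
FD 20: (0,0) -> (20,0) [heading=0, draw]
RT 32: heading 0 -> 328
FD 2: (20,0) -> (21.696,-1.06) [heading=328, draw]
BK 9: (21.696,-1.06) -> (14.064,3.709) [heading=328, draw]
RT 45: heading 328 -> 283
BK 14: (14.064,3.709) -> (10.914,17.351) [heading=283, draw]
Final: pos=(10.914,17.351), heading=283, 4 segment(s) drawn
Waypoints (5 total):
(0, 0)
(20, 0)
(21.696, -1.06)
(14.064, 3.709)
(10.914, 17.351)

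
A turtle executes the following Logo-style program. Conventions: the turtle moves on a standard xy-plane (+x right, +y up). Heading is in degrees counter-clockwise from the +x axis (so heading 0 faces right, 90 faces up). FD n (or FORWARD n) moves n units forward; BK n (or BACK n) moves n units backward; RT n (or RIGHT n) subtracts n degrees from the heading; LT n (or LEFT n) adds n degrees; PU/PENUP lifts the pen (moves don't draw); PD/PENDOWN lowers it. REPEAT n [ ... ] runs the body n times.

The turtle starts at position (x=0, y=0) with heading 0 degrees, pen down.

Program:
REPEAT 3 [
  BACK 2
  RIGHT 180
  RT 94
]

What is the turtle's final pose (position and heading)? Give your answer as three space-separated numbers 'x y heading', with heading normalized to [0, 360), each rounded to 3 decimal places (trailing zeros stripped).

Executing turtle program step by step:
Start: pos=(0,0), heading=0, pen down
REPEAT 3 [
  -- iteration 1/3 --
  BK 2: (0,0) -> (-2,0) [heading=0, draw]
  RT 180: heading 0 -> 180
  RT 94: heading 180 -> 86
  -- iteration 2/3 --
  BK 2: (-2,0) -> (-2.14,-1.995) [heading=86, draw]
  RT 180: heading 86 -> 266
  RT 94: heading 266 -> 172
  -- iteration 3/3 --
  BK 2: (-2.14,-1.995) -> (-0.159,-2.273) [heading=172, draw]
  RT 180: heading 172 -> 352
  RT 94: heading 352 -> 258
]
Final: pos=(-0.159,-2.273), heading=258, 3 segment(s) drawn

Answer: -0.159 -2.273 258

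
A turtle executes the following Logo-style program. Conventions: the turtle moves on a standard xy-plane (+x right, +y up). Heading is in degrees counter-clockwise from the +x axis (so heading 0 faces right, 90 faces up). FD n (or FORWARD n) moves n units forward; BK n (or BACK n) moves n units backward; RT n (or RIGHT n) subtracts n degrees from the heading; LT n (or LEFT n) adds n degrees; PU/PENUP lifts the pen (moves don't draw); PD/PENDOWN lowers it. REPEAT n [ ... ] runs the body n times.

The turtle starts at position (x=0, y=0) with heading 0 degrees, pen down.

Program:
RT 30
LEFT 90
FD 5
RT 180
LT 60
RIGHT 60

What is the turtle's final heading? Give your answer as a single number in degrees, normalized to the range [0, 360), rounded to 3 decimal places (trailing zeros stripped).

Executing turtle program step by step:
Start: pos=(0,0), heading=0, pen down
RT 30: heading 0 -> 330
LT 90: heading 330 -> 60
FD 5: (0,0) -> (2.5,4.33) [heading=60, draw]
RT 180: heading 60 -> 240
LT 60: heading 240 -> 300
RT 60: heading 300 -> 240
Final: pos=(2.5,4.33), heading=240, 1 segment(s) drawn

Answer: 240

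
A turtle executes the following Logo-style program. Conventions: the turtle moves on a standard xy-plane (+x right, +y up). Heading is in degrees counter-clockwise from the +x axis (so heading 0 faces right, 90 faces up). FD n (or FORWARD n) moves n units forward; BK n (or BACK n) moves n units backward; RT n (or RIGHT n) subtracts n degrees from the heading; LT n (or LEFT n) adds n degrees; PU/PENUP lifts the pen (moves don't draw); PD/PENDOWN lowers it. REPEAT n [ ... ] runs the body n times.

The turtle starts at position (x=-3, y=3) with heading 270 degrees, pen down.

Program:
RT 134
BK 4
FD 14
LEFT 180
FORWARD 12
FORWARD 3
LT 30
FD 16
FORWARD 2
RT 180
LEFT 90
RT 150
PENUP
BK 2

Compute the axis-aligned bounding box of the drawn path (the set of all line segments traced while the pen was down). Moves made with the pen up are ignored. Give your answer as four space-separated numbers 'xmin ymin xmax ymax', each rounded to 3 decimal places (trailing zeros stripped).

Executing turtle program step by step:
Start: pos=(-3,3), heading=270, pen down
RT 134: heading 270 -> 136
BK 4: (-3,3) -> (-0.123,0.221) [heading=136, draw]
FD 14: (-0.123,0.221) -> (-10.193,9.947) [heading=136, draw]
LT 180: heading 136 -> 316
FD 12: (-10.193,9.947) -> (-1.561,1.611) [heading=316, draw]
FD 3: (-1.561,1.611) -> (0.597,-0.473) [heading=316, draw]
LT 30: heading 316 -> 346
FD 16: (0.597,-0.473) -> (16.121,-4.344) [heading=346, draw]
FD 2: (16.121,-4.344) -> (18.062,-4.828) [heading=346, draw]
RT 180: heading 346 -> 166
LT 90: heading 166 -> 256
RT 150: heading 256 -> 106
PU: pen up
BK 2: (18.062,-4.828) -> (18.613,-6.75) [heading=106, move]
Final: pos=(18.613,-6.75), heading=106, 6 segment(s) drawn

Segment endpoints: x in {-10.193, -3, -1.561, -0.123, 0.597, 16.121, 18.062}, y in {-4.828, -4.344, -0.473, 0.221, 1.611, 3, 9.947}
xmin=-10.193, ymin=-4.828, xmax=18.062, ymax=9.947

Answer: -10.193 -4.828 18.062 9.947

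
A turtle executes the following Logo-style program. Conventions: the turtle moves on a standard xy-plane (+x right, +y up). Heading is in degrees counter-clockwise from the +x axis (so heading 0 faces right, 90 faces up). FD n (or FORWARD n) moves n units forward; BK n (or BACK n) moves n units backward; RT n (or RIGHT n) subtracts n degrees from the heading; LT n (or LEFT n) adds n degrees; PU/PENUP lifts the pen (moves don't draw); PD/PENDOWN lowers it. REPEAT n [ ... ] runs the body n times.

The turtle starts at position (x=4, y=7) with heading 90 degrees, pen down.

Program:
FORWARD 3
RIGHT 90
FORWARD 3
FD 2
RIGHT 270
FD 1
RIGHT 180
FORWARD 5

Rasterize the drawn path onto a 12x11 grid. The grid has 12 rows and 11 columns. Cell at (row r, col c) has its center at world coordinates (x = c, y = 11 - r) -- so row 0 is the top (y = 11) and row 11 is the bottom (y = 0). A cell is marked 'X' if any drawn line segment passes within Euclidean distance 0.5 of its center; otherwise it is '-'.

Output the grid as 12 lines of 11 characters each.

Segment 0: (4,7) -> (4,10)
Segment 1: (4,10) -> (7,10)
Segment 2: (7,10) -> (9,10)
Segment 3: (9,10) -> (9,11)
Segment 4: (9,11) -> (9,6)

Answer: ---------X-
----XXXXXX-
----X----X-
----X----X-
----X----X-
---------X-
-----------
-----------
-----------
-----------
-----------
-----------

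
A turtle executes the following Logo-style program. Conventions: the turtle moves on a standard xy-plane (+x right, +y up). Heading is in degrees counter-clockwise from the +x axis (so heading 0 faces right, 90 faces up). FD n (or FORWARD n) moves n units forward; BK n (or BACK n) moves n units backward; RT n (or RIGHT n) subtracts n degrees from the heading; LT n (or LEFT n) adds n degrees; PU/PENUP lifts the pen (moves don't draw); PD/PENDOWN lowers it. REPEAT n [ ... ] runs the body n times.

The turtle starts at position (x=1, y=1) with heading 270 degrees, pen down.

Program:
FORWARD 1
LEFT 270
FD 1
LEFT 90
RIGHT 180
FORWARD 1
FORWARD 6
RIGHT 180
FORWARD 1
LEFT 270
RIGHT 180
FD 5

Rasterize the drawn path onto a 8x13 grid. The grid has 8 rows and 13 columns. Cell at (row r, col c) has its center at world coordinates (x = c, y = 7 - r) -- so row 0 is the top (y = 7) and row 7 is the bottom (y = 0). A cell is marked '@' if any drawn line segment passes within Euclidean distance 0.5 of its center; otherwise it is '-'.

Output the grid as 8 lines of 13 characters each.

Segment 0: (1,1) -> (1,0)
Segment 1: (1,0) -> (-0,0)
Segment 2: (-0,0) -> (0,1)
Segment 3: (0,1) -> (0,7)
Segment 4: (0,7) -> (0,6)
Segment 5: (0,6) -> (5,6)

Answer: @------------
@@@@@@-------
@------------
@------------
@------------
@------------
@@-----------
@@-----------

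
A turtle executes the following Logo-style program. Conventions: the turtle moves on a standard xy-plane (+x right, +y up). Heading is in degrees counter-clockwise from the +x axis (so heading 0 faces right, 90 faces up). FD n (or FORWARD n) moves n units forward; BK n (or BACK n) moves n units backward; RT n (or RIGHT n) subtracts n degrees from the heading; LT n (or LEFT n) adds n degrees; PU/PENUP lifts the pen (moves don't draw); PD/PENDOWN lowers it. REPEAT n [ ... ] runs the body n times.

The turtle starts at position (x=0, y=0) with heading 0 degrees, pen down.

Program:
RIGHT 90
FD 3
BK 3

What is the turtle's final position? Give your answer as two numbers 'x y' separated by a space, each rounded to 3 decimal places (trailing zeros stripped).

Answer: 0 0

Derivation:
Executing turtle program step by step:
Start: pos=(0,0), heading=0, pen down
RT 90: heading 0 -> 270
FD 3: (0,0) -> (0,-3) [heading=270, draw]
BK 3: (0,-3) -> (0,0) [heading=270, draw]
Final: pos=(0,0), heading=270, 2 segment(s) drawn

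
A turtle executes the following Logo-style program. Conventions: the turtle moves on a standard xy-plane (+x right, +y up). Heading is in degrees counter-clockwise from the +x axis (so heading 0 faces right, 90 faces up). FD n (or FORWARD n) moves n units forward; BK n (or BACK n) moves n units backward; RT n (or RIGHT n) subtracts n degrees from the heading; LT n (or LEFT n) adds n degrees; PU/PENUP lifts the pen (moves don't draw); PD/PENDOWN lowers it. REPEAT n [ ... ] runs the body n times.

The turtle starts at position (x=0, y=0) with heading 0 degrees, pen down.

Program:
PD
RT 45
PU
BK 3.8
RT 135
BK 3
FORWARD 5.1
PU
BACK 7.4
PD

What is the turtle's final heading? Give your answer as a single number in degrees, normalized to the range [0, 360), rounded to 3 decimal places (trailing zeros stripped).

Answer: 180

Derivation:
Executing turtle program step by step:
Start: pos=(0,0), heading=0, pen down
PD: pen down
RT 45: heading 0 -> 315
PU: pen up
BK 3.8: (0,0) -> (-2.687,2.687) [heading=315, move]
RT 135: heading 315 -> 180
BK 3: (-2.687,2.687) -> (0.313,2.687) [heading=180, move]
FD 5.1: (0.313,2.687) -> (-4.787,2.687) [heading=180, move]
PU: pen up
BK 7.4: (-4.787,2.687) -> (2.613,2.687) [heading=180, move]
PD: pen down
Final: pos=(2.613,2.687), heading=180, 0 segment(s) drawn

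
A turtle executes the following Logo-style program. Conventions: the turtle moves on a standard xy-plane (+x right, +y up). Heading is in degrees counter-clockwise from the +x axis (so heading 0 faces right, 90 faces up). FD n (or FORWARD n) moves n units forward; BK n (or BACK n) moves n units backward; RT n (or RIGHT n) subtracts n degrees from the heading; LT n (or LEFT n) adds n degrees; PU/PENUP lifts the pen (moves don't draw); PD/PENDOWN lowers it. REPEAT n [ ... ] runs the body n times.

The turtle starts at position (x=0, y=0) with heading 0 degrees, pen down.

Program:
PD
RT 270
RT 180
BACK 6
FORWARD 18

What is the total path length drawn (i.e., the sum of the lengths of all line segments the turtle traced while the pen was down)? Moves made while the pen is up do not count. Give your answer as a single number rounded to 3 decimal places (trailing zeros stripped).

Executing turtle program step by step:
Start: pos=(0,0), heading=0, pen down
PD: pen down
RT 270: heading 0 -> 90
RT 180: heading 90 -> 270
BK 6: (0,0) -> (0,6) [heading=270, draw]
FD 18: (0,6) -> (0,-12) [heading=270, draw]
Final: pos=(0,-12), heading=270, 2 segment(s) drawn

Segment lengths:
  seg 1: (0,0) -> (0,6), length = 6
  seg 2: (0,6) -> (0,-12), length = 18
Total = 24

Answer: 24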